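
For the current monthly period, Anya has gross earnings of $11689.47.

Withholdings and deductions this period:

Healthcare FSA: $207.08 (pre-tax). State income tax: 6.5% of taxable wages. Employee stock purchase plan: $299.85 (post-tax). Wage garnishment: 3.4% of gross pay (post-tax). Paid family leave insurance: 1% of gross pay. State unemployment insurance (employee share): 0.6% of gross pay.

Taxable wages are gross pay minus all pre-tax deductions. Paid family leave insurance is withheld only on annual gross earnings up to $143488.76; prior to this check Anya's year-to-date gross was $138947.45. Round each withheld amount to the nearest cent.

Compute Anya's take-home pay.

$9923.19

Healthcare FSA: $207.08
Taxable wages = $11689.47 − $207.08 = $11482.39
State income tax: $11482.39 × 0.065 = $746.36
Paid family leave insurance: only $143488.76 − $138947.45 = $4541.31 of this check is subject → $4541.31 × 0.01 = $45.41
State unemployment insurance (employee share): $11689.47 × 0.006 = $70.14
Employee stock purchase plan: $299.85
Wage garnishment: $11689.47 × 0.034 = $397.44
Total deductions = $207.08 + $746.36 + $45.41 + $70.14 + $299.85 + $397.44 = $1766.28
Net pay = $11689.47 − $1766.28 = $9923.19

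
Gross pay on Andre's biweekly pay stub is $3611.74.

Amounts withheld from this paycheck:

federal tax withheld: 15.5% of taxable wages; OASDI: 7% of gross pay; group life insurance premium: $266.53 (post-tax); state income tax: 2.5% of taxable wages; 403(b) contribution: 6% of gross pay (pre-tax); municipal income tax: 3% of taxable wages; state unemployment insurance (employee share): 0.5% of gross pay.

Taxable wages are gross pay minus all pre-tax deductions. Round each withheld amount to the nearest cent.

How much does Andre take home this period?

$2144.67

403(b) contribution: $3611.74 × 0.06 = $216.70
Taxable wages = $3611.74 − $216.70 = $3395.04
Municipal income tax: $3395.04 × 0.03 = $101.85
State income tax: $3395.04 × 0.025 = $84.88
Federal tax withheld: $3395.04 × 0.155 = $526.23
OASDI: $3611.74 × 0.07 = $252.82
State unemployment insurance (employee share): $3611.74 × 0.005 = $18.06
Group life insurance premium: $266.53
Total deductions = $216.70 + $101.85 + $84.88 + $526.23 + $252.82 + $18.06 + $266.53 = $1467.07
Net pay = $3611.74 − $1467.07 = $2144.67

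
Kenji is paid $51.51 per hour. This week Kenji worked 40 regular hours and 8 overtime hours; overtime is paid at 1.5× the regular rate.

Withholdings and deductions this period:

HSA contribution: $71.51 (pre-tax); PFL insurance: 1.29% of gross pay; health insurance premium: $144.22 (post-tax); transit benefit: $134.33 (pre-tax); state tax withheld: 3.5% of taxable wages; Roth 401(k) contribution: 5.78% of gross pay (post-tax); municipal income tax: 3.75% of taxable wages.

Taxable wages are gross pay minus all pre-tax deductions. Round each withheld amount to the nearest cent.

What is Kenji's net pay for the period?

Regular pay: 40 × $51.51 = $2,060.40
Overtime pay: 8 × $51.51 × 1.5 = $618.12
Gross pay = $2,060.40 + $618.12 = $2,678.52
Transit benefit: $134.33
HSA contribution: $71.51
Pre-tax total = $134.33 + $71.51 = $205.84
Taxable wages = $2,678.52 − $205.84 = $2,472.68
Municipal income tax: $2,472.68 × 0.0375 = $92.73
State tax withheld: $2,472.68 × 0.035 = $86.54
PFL insurance: $2,678.52 × 0.0129 = $34.55
Health insurance premium: $144.22
Roth 401(k) contribution: $2,678.52 × 0.0578 = $154.82
Total deductions = $134.33 + $71.51 + $92.73 + $86.54 + $34.55 + $144.22 + $154.82 = $718.70
Net pay = $2,678.52 − $718.70 = $1,959.82

$1,959.82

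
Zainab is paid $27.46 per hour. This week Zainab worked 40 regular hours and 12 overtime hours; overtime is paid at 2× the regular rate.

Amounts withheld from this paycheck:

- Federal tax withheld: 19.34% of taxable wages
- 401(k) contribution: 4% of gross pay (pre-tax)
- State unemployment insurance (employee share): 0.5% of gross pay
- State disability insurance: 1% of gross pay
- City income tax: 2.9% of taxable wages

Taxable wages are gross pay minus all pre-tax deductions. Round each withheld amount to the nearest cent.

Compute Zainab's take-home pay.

$1285.56

Regular pay: 40 × $27.46 = $1098.40
Overtime pay: 12 × $27.46 × 2 = $659.04
Gross pay = $1098.40 + $659.04 = $1757.44
401(k) contribution: $1757.44 × 0.04 = $70.30
Taxable wages = $1757.44 − $70.30 = $1687.14
City income tax: $1687.14 × 0.029 = $48.93
Federal tax withheld: $1687.14 × 0.1934 = $326.29
State unemployment insurance (employee share): $1757.44 × 0.005 = $8.79
State disability insurance: $1757.44 × 0.01 = $17.57
Total deductions = $70.30 + $48.93 + $326.29 + $8.79 + $17.57 = $471.88
Net pay = $1757.44 − $471.88 = $1285.56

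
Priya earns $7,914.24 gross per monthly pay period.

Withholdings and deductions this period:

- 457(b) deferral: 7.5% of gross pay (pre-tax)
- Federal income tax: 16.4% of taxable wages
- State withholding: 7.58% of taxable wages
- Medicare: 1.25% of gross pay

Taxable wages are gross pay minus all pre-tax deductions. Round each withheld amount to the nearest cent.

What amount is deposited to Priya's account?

457(b) deferral: $7,914.24 × 0.075 = $593.57
Taxable wages = $7,914.24 − $593.57 = $7,320.67
State withholding: $7,320.67 × 0.0758 = $554.91
Federal income tax: $7,320.67 × 0.164 = $1,200.59
Medicare: $7,914.24 × 0.0125 = $98.93
Total deductions = $593.57 + $554.91 + $1,200.59 + $98.93 = $2,448.00
Net pay = $7,914.24 − $2,448.00 = $5,466.24

$5,466.24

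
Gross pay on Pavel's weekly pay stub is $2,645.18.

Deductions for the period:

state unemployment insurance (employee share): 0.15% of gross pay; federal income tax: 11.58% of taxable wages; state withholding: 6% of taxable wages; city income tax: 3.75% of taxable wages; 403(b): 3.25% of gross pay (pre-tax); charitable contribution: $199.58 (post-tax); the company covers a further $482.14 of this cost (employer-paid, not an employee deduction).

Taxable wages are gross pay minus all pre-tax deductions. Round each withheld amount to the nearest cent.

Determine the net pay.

$1,809.78

403(b): $2,645.18 × 0.0325 = $85.97
Taxable wages = $2,645.18 − $85.97 = $2,559.21
State withholding: $2,559.21 × 0.06 = $153.55
Federal income tax: $2,559.21 × 0.1158 = $296.36
City income tax: $2,559.21 × 0.0375 = $95.97
State unemployment insurance (employee share): $2,645.18 × 0.0015 = $3.97
Charitable contribution: $199.58
(Employer's $482.14 toward charitable contribution is not withheld from the employee.)
Total deductions = $85.97 + $153.55 + $296.36 + $95.97 + $3.97 + $199.58 = $835.40
Net pay = $2,645.18 − $835.40 = $1,809.78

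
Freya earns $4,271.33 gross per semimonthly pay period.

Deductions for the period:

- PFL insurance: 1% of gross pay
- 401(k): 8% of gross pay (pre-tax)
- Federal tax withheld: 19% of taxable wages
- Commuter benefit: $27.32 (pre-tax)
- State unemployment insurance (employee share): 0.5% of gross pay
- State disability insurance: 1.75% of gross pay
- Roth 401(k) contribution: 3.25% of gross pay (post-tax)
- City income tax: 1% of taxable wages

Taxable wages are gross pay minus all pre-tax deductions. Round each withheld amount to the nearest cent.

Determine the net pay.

$2,844.20

Commuter benefit: $27.32
401(k): $4,271.33 × 0.08 = $341.71
Pre-tax total = $27.32 + $341.71 = $369.03
Taxable wages = $4,271.33 − $369.03 = $3,902.30
City income tax: $3,902.30 × 0.01 = $39.02
Federal tax withheld: $3,902.30 × 0.19 = $741.44
PFL insurance: $4,271.33 × 0.01 = $42.71
State disability insurance: $4,271.33 × 0.0175 = $74.75
State unemployment insurance (employee share): $4,271.33 × 0.005 = $21.36
Roth 401(k) contribution: $4,271.33 × 0.0325 = $138.82
Total deductions = $27.32 + $341.71 + $39.02 + $741.44 + $42.71 + $74.75 + $21.36 + $138.82 = $1,427.13
Net pay = $4,271.33 − $1,427.13 = $2,844.20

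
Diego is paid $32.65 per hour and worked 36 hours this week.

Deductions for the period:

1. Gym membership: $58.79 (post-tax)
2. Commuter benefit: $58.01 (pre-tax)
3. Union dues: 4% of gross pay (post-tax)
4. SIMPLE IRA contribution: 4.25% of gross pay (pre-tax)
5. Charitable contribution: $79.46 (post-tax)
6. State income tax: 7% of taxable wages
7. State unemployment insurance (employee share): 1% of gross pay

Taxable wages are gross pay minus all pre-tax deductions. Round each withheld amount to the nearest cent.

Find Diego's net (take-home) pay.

Gross pay: 36 × $32.65 = $1175.40
SIMPLE IRA contribution: $1175.40 × 0.0425 = $49.95
Commuter benefit: $58.01
Pre-tax total = $49.95 + $58.01 = $107.96
Taxable wages = $1175.40 − $107.96 = $1067.44
State income tax: $1067.44 × 0.07 = $74.72
State unemployment insurance (employee share): $1175.40 × 0.01 = $11.75
Union dues: $1175.40 × 0.04 = $47.02
Gym membership: $58.79
Charitable contribution: $79.46
Total deductions = $49.95 + $58.01 + $74.72 + $11.75 + $47.02 + $58.79 + $79.46 = $379.70
Net pay = $1175.40 − $379.70 = $795.70

$795.70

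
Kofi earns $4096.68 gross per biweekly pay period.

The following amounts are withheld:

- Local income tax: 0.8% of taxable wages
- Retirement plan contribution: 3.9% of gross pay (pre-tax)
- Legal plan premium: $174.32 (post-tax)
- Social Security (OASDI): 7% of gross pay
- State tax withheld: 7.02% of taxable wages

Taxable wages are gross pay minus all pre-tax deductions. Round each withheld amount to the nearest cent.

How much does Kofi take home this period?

$3167.95

Retirement plan contribution: $4096.68 × 0.039 = $159.77
Taxable wages = $4096.68 − $159.77 = $3936.91
State tax withheld: $3936.91 × 0.0702 = $276.37
Local income tax: $3936.91 × 0.008 = $31.50
Social Security (OASDI): $4096.68 × 0.07 = $286.77
Legal plan premium: $174.32
Total deductions = $159.77 + $276.37 + $31.50 + $286.77 + $174.32 = $928.73
Net pay = $4096.68 − $928.73 = $3167.95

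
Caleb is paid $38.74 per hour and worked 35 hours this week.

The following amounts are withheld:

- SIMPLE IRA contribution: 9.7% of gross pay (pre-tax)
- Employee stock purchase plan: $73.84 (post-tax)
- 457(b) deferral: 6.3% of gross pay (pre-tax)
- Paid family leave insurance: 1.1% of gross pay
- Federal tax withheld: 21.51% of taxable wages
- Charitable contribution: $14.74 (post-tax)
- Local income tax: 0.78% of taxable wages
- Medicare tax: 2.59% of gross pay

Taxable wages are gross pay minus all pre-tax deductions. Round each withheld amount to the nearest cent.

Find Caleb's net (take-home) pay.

$746.48

Gross pay: 35 × $38.74 = $1355.90
457(b) deferral: $1355.90 × 0.063 = $85.42
SIMPLE IRA contribution: $1355.90 × 0.097 = $131.52
Pre-tax total = $85.42 + $131.52 = $216.94
Taxable wages = $1355.90 − $216.94 = $1138.96
Local income tax: $1138.96 × 0.0078 = $8.88
Federal tax withheld: $1138.96 × 0.2151 = $244.99
Medicare tax: $1355.90 × 0.0259 = $35.12
Paid family leave insurance: $1355.90 × 0.011 = $14.91
Employee stock purchase plan: $73.84
Charitable contribution: $14.74
Total deductions = $85.42 + $131.52 + $8.88 + $244.99 + $35.12 + $14.91 + $73.84 + $14.74 = $609.42
Net pay = $1355.90 − $609.42 = $746.48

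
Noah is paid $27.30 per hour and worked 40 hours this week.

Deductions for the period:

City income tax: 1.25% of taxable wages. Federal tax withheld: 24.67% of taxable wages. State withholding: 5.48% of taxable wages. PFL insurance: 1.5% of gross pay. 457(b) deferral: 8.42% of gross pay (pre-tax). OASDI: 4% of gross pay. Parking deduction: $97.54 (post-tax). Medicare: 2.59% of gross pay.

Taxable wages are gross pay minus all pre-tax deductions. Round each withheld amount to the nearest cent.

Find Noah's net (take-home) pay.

Gross pay: 40 × $27.30 = $1,092.00
457(b) deferral: $1,092.00 × 0.0842 = $91.95
Taxable wages = $1,092.00 − $91.95 = $1,000.05
Federal tax withheld: $1,000.05 × 0.2467 = $246.71
State withholding: $1,000.05 × 0.0548 = $54.80
City income tax: $1,000.05 × 0.0125 = $12.50
OASDI: $1,092.00 × 0.04 = $43.68
Medicare: $1,092.00 × 0.0259 = $28.28
PFL insurance: $1,092.00 × 0.015 = $16.38
Parking deduction: $97.54
Total deductions = $91.95 + $246.71 + $54.80 + $12.50 + $43.68 + $28.28 + $16.38 + $97.54 = $591.84
Net pay = $1,092.00 − $591.84 = $500.16

$500.16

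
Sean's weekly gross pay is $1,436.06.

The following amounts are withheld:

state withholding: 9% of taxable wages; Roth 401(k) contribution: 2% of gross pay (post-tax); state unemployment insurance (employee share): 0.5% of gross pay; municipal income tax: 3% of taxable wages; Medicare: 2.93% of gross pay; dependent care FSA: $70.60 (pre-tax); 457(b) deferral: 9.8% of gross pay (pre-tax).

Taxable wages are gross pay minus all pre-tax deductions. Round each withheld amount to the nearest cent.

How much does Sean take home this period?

457(b) deferral: $1,436.06 × 0.098 = $140.73
Dependent care FSA: $70.60
Pre-tax total = $140.73 + $70.60 = $211.33
Taxable wages = $1,436.06 − $211.33 = $1,224.73
State withholding: $1,224.73 × 0.09 = $110.23
Municipal income tax: $1,224.73 × 0.03 = $36.74
State unemployment insurance (employee share): $1,436.06 × 0.005 = $7.18
Medicare: $1,436.06 × 0.0293 = $42.08
Roth 401(k) contribution: $1,436.06 × 0.02 = $28.72
Total deductions = $140.73 + $70.60 + $110.23 + $36.74 + $7.18 + $42.08 + $28.72 = $436.28
Net pay = $1,436.06 − $436.28 = $999.78

$999.78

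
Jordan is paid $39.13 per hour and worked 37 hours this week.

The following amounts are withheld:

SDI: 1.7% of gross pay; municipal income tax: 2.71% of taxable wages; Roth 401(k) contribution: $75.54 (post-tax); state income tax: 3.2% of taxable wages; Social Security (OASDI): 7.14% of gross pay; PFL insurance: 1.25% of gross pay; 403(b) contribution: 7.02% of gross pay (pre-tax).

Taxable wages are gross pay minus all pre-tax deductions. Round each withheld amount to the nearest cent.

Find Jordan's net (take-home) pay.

$1,044.99

Gross pay: 37 × $39.13 = $1,447.81
403(b) contribution: $1,447.81 × 0.0702 = $101.64
Taxable wages = $1,447.81 − $101.64 = $1,346.17
Municipal income tax: $1,346.17 × 0.0271 = $36.48
State income tax: $1,346.17 × 0.032 = $43.08
Social Security (OASDI): $1,447.81 × 0.0714 = $103.37
SDI: $1,447.81 × 0.017 = $24.61
PFL insurance: $1,447.81 × 0.0125 = $18.10
Roth 401(k) contribution: $75.54
Total deductions = $101.64 + $36.48 + $43.08 + $103.37 + $24.61 + $18.10 + $75.54 = $402.82
Net pay = $1,447.81 − $402.82 = $1,044.99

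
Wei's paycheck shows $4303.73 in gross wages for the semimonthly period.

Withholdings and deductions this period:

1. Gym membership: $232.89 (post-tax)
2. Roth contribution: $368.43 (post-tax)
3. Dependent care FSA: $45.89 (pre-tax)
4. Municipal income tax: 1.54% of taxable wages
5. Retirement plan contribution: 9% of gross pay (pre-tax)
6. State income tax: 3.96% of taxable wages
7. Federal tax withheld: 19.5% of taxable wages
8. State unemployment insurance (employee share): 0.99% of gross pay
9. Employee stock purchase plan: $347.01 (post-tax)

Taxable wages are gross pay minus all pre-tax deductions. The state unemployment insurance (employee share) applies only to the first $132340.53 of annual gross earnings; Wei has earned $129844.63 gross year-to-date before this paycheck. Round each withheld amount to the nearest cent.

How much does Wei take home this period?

Retirement plan contribution: $4303.73 × 0.09 = $387.34
Dependent care FSA: $45.89
Pre-tax total = $387.34 + $45.89 = $433.23
Taxable wages = $4303.73 − $433.23 = $3870.50
State income tax: $3870.50 × 0.0396 = $153.27
Municipal income tax: $3870.50 × 0.0154 = $59.61
Federal tax withheld: $3870.50 × 0.195 = $754.75
State unemployment insurance (employee share): only $132340.53 − $129844.63 = $2495.90 of this check is subject → $2495.90 × 0.0099 = $24.71
Roth contribution: $368.43
Gym membership: $232.89
Employee stock purchase plan: $347.01
Total deductions = $387.34 + $45.89 + $153.27 + $59.61 + $754.75 + $24.71 + $368.43 + $232.89 + $347.01 = $2373.90
Net pay = $4303.73 − $2373.90 = $1929.83

$1929.83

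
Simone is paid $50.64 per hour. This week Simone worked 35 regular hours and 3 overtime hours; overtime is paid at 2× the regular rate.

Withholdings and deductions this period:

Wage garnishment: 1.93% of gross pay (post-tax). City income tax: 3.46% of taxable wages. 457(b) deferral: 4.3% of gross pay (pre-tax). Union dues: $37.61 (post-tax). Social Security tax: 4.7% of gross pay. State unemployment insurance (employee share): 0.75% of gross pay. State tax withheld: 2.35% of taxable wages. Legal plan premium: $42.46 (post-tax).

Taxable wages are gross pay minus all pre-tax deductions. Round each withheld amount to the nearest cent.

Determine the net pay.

$1,638.23

Regular pay: 35 × $50.64 = $1,772.40
Overtime pay: 3 × $50.64 × 2 = $303.84
Gross pay = $1,772.40 + $303.84 = $2,076.24
457(b) deferral: $2,076.24 × 0.043 = $89.28
Taxable wages = $2,076.24 − $89.28 = $1,986.96
City income tax: $1,986.96 × 0.0346 = $68.75
State tax withheld: $1,986.96 × 0.0235 = $46.69
Social Security tax: $2,076.24 × 0.047 = $97.58
State unemployment insurance (employee share): $2,076.24 × 0.0075 = $15.57
Legal plan premium: $42.46
Union dues: $37.61
Wage garnishment: $2,076.24 × 0.0193 = $40.07
Total deductions = $89.28 + $68.75 + $46.69 + $97.58 + $15.57 + $42.46 + $37.61 + $40.07 = $438.01
Net pay = $2,076.24 − $438.01 = $1,638.23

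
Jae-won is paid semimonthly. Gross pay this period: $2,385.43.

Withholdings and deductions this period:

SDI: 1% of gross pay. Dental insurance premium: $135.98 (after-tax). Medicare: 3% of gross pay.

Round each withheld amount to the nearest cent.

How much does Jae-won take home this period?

$2,154.04

SDI: $2,385.43 × 0.01 = $23.85
Medicare: $2,385.43 × 0.03 = $71.56
Dental insurance premium: $135.98
Total deductions = $23.85 + $71.56 + $135.98 = $231.39
Net pay = $2,385.43 − $231.39 = $2,154.04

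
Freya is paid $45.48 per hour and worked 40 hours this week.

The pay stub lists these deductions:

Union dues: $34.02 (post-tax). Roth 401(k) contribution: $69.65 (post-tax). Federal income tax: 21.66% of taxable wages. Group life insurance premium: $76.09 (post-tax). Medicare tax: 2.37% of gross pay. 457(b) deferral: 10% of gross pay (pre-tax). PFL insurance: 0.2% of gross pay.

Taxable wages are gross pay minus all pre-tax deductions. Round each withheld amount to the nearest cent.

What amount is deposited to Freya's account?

Gross pay: 40 × $45.48 = $1819.20
457(b) deferral: $1819.20 × 0.1 = $181.92
Taxable wages = $1819.20 − $181.92 = $1637.28
Federal income tax: $1637.28 × 0.2166 = $354.63
Medicare tax: $1819.20 × 0.0237 = $43.12
PFL insurance: $1819.20 × 0.002 = $3.64
Group life insurance premium: $76.09
Roth 401(k) contribution: $69.65
Union dues: $34.02
Total deductions = $181.92 + $354.63 + $43.12 + $3.64 + $76.09 + $69.65 + $34.02 = $763.07
Net pay = $1819.20 − $763.07 = $1056.13

$1056.13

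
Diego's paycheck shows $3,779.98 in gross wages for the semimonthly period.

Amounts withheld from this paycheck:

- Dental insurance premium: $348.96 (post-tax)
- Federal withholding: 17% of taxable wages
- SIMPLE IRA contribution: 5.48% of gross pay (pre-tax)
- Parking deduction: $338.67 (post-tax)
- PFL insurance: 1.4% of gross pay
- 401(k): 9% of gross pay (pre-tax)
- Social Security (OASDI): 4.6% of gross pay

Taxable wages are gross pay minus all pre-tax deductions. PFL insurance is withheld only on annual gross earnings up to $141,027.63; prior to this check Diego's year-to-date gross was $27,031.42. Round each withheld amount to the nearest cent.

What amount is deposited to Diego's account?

SIMPLE IRA contribution: $3,779.98 × 0.0548 = $207.14
401(k): $3,779.98 × 0.09 = $340.20
Pre-tax total = $207.14 + $340.20 = $547.34
Taxable wages = $3,779.98 − $547.34 = $3,232.64
Federal withholding: $3,232.64 × 0.17 = $549.55
PFL insurance: cap not yet reached, full $3,779.98 is subject → $3,779.98 × 0.014 = $52.92
Social Security (OASDI): $3,779.98 × 0.046 = $173.88
Dental insurance premium: $348.96
Parking deduction: $338.67
Total deductions = $207.14 + $340.20 + $549.55 + $52.92 + $173.88 + $348.96 + $338.67 = $2,011.32
Net pay = $3,779.98 − $2,011.32 = $1,768.66

$1,768.66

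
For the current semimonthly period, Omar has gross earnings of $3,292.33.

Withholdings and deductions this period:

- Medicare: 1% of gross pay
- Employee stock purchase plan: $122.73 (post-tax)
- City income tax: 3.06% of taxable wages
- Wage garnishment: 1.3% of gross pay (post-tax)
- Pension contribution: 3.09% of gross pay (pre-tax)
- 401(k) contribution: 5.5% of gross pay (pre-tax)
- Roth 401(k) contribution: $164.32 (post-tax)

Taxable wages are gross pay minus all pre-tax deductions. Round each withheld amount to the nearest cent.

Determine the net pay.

$2,554.66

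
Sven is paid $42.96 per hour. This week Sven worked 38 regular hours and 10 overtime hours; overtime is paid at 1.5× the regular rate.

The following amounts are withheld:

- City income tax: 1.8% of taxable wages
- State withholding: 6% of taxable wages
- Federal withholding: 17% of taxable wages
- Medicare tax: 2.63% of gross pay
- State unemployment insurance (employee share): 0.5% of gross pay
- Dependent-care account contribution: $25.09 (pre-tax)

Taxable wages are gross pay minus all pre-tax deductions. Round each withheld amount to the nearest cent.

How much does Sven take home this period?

$1,622.09

Regular pay: 38 × $42.96 = $1,632.48
Overtime pay: 10 × $42.96 × 1.5 = $644.40
Gross pay = $1,632.48 + $644.40 = $2,276.88
Dependent-care account contribution: $25.09
Taxable wages = $2,276.88 − $25.09 = $2,251.79
Federal withholding: $2,251.79 × 0.17 = $382.80
State withholding: $2,251.79 × 0.06 = $135.11
City income tax: $2,251.79 × 0.018 = $40.53
Medicare tax: $2,276.88 × 0.0263 = $59.88
State unemployment insurance (employee share): $2,276.88 × 0.005 = $11.38
Total deductions = $25.09 + $382.80 + $135.11 + $40.53 + $59.88 + $11.38 = $654.79
Net pay = $2,276.88 − $654.79 = $1,622.09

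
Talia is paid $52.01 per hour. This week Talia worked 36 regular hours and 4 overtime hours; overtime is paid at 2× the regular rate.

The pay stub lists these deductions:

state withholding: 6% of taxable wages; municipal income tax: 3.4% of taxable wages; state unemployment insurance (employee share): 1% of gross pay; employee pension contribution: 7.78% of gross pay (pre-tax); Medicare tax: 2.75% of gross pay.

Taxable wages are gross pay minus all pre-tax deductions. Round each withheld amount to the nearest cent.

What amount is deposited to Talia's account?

$1,826.22

Regular pay: 36 × $52.01 = $1,872.36
Overtime pay: 4 × $52.01 × 2 = $416.08
Gross pay = $1,872.36 + $416.08 = $2,288.44
Employee pension contribution: $2,288.44 × 0.0778 = $178.04
Taxable wages = $2,288.44 − $178.04 = $2,110.40
State withholding: $2,110.40 × 0.06 = $126.62
Municipal income tax: $2,110.40 × 0.034 = $71.75
Medicare tax: $2,288.44 × 0.0275 = $62.93
State unemployment insurance (employee share): $2,288.44 × 0.01 = $22.88
Total deductions = $178.04 + $126.62 + $71.75 + $62.93 + $22.88 = $462.22
Net pay = $2,288.44 − $462.22 = $1,826.22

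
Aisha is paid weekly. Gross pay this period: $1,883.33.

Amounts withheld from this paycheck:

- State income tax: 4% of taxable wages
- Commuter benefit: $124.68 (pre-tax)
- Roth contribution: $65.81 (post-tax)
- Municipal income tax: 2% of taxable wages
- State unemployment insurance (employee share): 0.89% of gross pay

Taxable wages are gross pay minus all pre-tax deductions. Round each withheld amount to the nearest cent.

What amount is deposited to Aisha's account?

Commuter benefit: $124.68
Taxable wages = $1,883.33 − $124.68 = $1,758.65
State income tax: $1,758.65 × 0.04 = $70.35
Municipal income tax: $1,758.65 × 0.02 = $35.17
State unemployment insurance (employee share): $1,883.33 × 0.0089 = $16.76
Roth contribution: $65.81
Total deductions = $124.68 + $70.35 + $35.17 + $16.76 + $65.81 = $312.77
Net pay = $1,883.33 − $312.77 = $1,570.56

$1,570.56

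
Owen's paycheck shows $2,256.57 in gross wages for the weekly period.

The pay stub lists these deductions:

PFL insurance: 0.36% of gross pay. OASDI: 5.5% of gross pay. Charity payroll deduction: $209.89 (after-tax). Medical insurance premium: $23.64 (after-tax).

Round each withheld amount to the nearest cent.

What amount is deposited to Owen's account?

$1,890.81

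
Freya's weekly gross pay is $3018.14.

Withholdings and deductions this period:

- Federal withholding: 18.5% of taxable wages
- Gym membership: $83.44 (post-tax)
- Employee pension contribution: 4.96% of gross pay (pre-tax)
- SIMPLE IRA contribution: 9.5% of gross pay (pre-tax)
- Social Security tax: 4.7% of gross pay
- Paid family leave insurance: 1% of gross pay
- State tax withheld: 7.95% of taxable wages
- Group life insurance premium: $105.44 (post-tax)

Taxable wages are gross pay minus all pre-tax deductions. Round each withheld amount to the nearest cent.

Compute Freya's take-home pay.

$1537.94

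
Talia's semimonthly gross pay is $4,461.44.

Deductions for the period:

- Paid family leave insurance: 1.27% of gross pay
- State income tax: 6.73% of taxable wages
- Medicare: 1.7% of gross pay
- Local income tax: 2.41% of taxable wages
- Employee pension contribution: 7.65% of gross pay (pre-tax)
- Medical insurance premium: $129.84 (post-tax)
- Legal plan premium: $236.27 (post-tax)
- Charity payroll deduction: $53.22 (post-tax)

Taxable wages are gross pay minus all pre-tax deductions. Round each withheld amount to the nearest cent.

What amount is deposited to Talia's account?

$3,191.72

Employee pension contribution: $4,461.44 × 0.0765 = $341.30
Taxable wages = $4,461.44 − $341.30 = $4,120.14
State income tax: $4,120.14 × 0.0673 = $277.29
Local income tax: $4,120.14 × 0.0241 = $99.30
Paid family leave insurance: $4,461.44 × 0.0127 = $56.66
Medicare: $4,461.44 × 0.017 = $75.84
Legal plan premium: $236.27
Charity payroll deduction: $53.22
Medical insurance premium: $129.84
Total deductions = $341.30 + $277.29 + $99.30 + $56.66 + $75.84 + $236.27 + $53.22 + $129.84 = $1,269.72
Net pay = $4,461.44 − $1,269.72 = $3,191.72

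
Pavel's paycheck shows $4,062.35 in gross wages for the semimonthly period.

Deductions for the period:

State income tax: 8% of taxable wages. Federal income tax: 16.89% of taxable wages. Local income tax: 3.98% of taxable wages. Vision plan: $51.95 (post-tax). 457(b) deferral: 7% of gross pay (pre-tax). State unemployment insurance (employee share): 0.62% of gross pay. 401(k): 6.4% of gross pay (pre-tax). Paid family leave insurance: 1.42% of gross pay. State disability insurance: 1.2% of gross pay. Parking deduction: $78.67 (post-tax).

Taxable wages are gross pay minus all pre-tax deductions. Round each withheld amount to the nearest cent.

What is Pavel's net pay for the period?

$2,240.10

401(k): $4,062.35 × 0.064 = $259.99
457(b) deferral: $4,062.35 × 0.07 = $284.36
Pre-tax total = $259.99 + $284.36 = $544.35
Taxable wages = $4,062.35 − $544.35 = $3,518.00
Federal income tax: $3,518.00 × 0.1689 = $594.19
State income tax: $3,518.00 × 0.08 = $281.44
Local income tax: $3,518.00 × 0.0398 = $140.02
State unemployment insurance (employee share): $4,062.35 × 0.0062 = $25.19
State disability insurance: $4,062.35 × 0.012 = $48.75
Paid family leave insurance: $4,062.35 × 0.0142 = $57.69
Vision plan: $51.95
Parking deduction: $78.67
Total deductions = $259.99 + $284.36 + $594.19 + $281.44 + $140.02 + $25.19 + $48.75 + $57.69 + $51.95 + $78.67 = $1,822.25
Net pay = $4,062.35 − $1,822.25 = $2,240.10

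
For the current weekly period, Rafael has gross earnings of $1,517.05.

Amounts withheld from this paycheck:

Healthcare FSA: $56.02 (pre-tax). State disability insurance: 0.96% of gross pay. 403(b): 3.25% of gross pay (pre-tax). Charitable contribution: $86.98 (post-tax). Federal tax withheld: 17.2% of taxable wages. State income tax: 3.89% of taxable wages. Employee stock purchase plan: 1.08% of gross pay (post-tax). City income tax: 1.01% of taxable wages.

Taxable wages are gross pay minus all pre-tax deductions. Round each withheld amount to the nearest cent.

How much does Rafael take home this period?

$981.81

Healthcare FSA: $56.02
403(b): $1,517.05 × 0.0325 = $49.30
Pre-tax total = $56.02 + $49.30 = $105.32
Taxable wages = $1,517.05 − $105.32 = $1,411.73
City income tax: $1,411.73 × 0.0101 = $14.26
Federal tax withheld: $1,411.73 × 0.172 = $242.82
State income tax: $1,411.73 × 0.0389 = $54.92
State disability insurance: $1,517.05 × 0.0096 = $14.56
Employee stock purchase plan: $1,517.05 × 0.0108 = $16.38
Charitable contribution: $86.98
Total deductions = $56.02 + $49.30 + $14.26 + $242.82 + $54.92 + $14.56 + $16.38 + $86.98 = $535.24
Net pay = $1,517.05 − $535.24 = $981.81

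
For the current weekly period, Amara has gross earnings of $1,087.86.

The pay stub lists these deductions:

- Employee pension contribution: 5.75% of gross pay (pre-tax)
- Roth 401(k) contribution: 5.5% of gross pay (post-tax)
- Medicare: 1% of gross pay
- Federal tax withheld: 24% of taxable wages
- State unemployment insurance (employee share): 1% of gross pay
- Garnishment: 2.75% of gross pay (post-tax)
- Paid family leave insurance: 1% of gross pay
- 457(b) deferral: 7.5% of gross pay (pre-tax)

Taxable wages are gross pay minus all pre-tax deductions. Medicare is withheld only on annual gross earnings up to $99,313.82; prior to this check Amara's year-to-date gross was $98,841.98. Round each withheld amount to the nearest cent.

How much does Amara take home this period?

457(b) deferral: $1,087.86 × 0.075 = $81.59
Employee pension contribution: $1,087.86 × 0.0575 = $62.55
Pre-tax total = $81.59 + $62.55 = $144.14
Taxable wages = $1,087.86 − $144.14 = $943.72
Federal tax withheld: $943.72 × 0.24 = $226.49
State unemployment insurance (employee share): $1,087.86 × 0.01 = $10.88
Medicare: only $99,313.82 − $98,841.98 = $471.84 of this check is subject → $471.84 × 0.01 = $4.72
Paid family leave insurance: $1,087.86 × 0.01 = $10.88
Roth 401(k) contribution: $1,087.86 × 0.055 = $59.83
Garnishment: $1,087.86 × 0.0275 = $29.92
Total deductions = $81.59 + $62.55 + $226.49 + $10.88 + $4.72 + $10.88 + $59.83 + $29.92 = $486.86
Net pay = $1,087.86 − $486.86 = $601.00

$601.00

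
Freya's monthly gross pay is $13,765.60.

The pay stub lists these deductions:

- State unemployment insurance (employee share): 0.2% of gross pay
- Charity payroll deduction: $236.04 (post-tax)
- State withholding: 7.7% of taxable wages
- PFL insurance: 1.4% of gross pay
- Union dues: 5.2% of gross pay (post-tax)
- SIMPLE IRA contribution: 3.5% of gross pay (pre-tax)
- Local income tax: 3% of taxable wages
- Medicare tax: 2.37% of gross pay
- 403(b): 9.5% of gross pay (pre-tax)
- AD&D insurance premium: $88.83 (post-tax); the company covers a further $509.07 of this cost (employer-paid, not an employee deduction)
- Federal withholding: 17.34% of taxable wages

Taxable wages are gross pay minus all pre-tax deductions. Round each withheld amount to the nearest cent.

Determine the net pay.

403(b): $13,765.60 × 0.095 = $1,307.73
SIMPLE IRA contribution: $13,765.60 × 0.035 = $481.80
Pre-tax total = $1,307.73 + $481.80 = $1,789.53
Taxable wages = $13,765.60 − $1,789.53 = $11,976.07
Federal withholding: $11,976.07 × 0.1734 = $2,076.65
Local income tax: $11,976.07 × 0.03 = $359.28
State withholding: $11,976.07 × 0.077 = $922.16
Medicare tax: $13,765.60 × 0.0237 = $326.24
State unemployment insurance (employee share): $13,765.60 × 0.002 = $27.53
PFL insurance: $13,765.60 × 0.014 = $192.72
Union dues: $13,765.60 × 0.052 = $715.81
Charity payroll deduction: $236.04
AD&D insurance premium: $88.83
(Employer's $509.07 toward AD&D insurance premium is not withheld from the employee.)
Total deductions = $1,307.73 + $481.80 + $2,076.65 + $359.28 + $922.16 + $326.24 + $27.53 + $192.72 + $715.81 + $236.04 + $88.83 = $6,734.79
Net pay = $13,765.60 − $6,734.79 = $7,030.81

$7,030.81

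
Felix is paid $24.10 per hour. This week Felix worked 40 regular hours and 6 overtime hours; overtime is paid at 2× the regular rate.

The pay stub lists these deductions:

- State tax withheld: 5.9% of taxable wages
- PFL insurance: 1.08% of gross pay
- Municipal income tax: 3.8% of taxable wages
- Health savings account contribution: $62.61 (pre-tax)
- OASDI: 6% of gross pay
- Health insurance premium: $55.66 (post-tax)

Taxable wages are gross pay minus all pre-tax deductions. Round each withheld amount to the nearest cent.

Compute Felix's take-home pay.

Regular pay: 40 × $24.10 = $964.00
Overtime pay: 6 × $24.10 × 2 = $289.20
Gross pay = $964.00 + $289.20 = $1253.20
Health savings account contribution: $62.61
Taxable wages = $1253.20 − $62.61 = $1190.59
State tax withheld: $1190.59 × 0.059 = $70.24
Municipal income tax: $1190.59 × 0.038 = $45.24
PFL insurance: $1253.20 × 0.0108 = $13.53
OASDI: $1253.20 × 0.06 = $75.19
Health insurance premium: $55.66
Total deductions = $62.61 + $70.24 + $45.24 + $13.53 + $75.19 + $55.66 = $322.47
Net pay = $1253.20 − $322.47 = $930.73

$930.73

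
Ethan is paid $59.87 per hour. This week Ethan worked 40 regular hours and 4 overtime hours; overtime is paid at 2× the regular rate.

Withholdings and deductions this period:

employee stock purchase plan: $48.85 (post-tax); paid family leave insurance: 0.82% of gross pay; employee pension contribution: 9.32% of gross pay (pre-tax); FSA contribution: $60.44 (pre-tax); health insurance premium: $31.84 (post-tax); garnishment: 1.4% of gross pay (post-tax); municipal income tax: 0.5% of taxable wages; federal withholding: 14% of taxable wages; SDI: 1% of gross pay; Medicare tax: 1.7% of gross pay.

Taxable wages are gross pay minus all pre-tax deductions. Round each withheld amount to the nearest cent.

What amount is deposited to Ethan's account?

Regular pay: 40 × $59.87 = $2,394.80
Overtime pay: 4 × $59.87 × 2 = $478.96
Gross pay = $2,394.80 + $478.96 = $2,873.76
FSA contribution: $60.44
Employee pension contribution: $2,873.76 × 0.0932 = $267.83
Pre-tax total = $60.44 + $267.83 = $328.27
Taxable wages = $2,873.76 − $328.27 = $2,545.49
Federal withholding: $2,545.49 × 0.14 = $356.37
Municipal income tax: $2,545.49 × 0.005 = $12.73
Medicare tax: $2,873.76 × 0.017 = $48.85
SDI: $2,873.76 × 0.01 = $28.74
Paid family leave insurance: $2,873.76 × 0.0082 = $23.56
Employee stock purchase plan: $48.85
Garnishment: $2,873.76 × 0.014 = $40.23
Health insurance premium: $31.84
Total deductions = $60.44 + $267.83 + $356.37 + $12.73 + $48.85 + $28.74 + $23.56 + $48.85 + $40.23 + $31.84 = $919.44
Net pay = $2,873.76 − $919.44 = $1,954.32

$1,954.32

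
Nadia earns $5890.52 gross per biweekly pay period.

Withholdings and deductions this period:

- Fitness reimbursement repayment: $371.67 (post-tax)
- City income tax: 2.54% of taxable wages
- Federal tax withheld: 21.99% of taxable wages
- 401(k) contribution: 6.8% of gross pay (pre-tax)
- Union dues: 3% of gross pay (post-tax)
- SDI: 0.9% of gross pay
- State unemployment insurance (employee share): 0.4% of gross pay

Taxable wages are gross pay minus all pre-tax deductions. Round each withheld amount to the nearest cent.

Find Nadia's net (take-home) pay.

$3518.32

401(k) contribution: $5890.52 × 0.068 = $400.56
Taxable wages = $5890.52 − $400.56 = $5489.96
City income tax: $5489.96 × 0.0254 = $139.44
Federal tax withheld: $5489.96 × 0.2199 = $1207.24
State unemployment insurance (employee share): $5890.52 × 0.004 = $23.56
SDI: $5890.52 × 0.009 = $53.01
Fitness reimbursement repayment: $371.67
Union dues: $5890.52 × 0.03 = $176.72
Total deductions = $400.56 + $139.44 + $1207.24 + $23.56 + $53.01 + $371.67 + $176.72 = $2372.20
Net pay = $5890.52 − $2372.20 = $3518.32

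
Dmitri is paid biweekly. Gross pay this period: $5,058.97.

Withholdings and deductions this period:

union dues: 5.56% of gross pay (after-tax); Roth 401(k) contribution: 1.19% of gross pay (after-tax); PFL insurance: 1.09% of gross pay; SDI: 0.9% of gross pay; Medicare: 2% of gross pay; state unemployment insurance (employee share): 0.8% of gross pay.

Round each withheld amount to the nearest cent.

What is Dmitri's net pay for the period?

$4,475.17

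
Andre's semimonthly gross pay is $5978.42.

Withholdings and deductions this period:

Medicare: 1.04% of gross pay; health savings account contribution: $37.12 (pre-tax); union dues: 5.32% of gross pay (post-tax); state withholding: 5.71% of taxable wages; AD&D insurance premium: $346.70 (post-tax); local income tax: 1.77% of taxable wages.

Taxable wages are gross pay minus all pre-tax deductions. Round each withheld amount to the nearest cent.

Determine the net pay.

Health savings account contribution: $37.12
Taxable wages = $5978.42 − $37.12 = $5941.30
Local income tax: $5941.30 × 0.0177 = $105.16
State withholding: $5941.30 × 0.0571 = $339.25
Medicare: $5978.42 × 0.0104 = $62.18
AD&D insurance premium: $346.70
Union dues: $5978.42 × 0.0532 = $318.05
Total deductions = $37.12 + $105.16 + $339.25 + $62.18 + $346.70 + $318.05 = $1208.46
Net pay = $5978.42 − $1208.46 = $4769.96

$4769.96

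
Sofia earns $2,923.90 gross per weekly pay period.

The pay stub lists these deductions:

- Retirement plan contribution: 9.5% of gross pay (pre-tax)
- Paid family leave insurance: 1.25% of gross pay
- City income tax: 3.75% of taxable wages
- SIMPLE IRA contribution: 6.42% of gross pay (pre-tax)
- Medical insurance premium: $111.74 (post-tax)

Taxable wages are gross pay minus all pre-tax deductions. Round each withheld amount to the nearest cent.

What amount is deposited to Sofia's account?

Retirement plan contribution: $2,923.90 × 0.095 = $277.77
SIMPLE IRA contribution: $2,923.90 × 0.0642 = $187.71
Pre-tax total = $277.77 + $187.71 = $465.48
Taxable wages = $2,923.90 − $465.48 = $2,458.42
City income tax: $2,458.42 × 0.0375 = $92.19
Paid family leave insurance: $2,923.90 × 0.0125 = $36.55
Medical insurance premium: $111.74
Total deductions = $277.77 + $187.71 + $92.19 + $36.55 + $111.74 = $705.96
Net pay = $2,923.90 − $705.96 = $2,217.94

$2,217.94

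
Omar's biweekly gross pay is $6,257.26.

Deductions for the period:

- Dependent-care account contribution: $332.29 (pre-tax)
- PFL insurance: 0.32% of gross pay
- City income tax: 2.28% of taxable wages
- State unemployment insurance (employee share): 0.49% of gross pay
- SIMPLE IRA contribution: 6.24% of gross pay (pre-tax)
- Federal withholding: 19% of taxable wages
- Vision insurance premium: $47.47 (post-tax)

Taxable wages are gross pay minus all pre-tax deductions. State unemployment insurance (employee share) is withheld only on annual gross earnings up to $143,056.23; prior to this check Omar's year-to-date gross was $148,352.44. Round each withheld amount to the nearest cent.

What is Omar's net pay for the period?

$4,289.28

SIMPLE IRA contribution: $6,257.26 × 0.0624 = $390.45
Dependent-care account contribution: $332.29
Pre-tax total = $390.45 + $332.29 = $722.74
Taxable wages = $6,257.26 − $722.74 = $5,534.52
Federal withholding: $5,534.52 × 0.19 = $1,051.56
City income tax: $5,534.52 × 0.0228 = $126.19
PFL insurance: $6,257.26 × 0.0032 = $20.02
State unemployment insurance (employee share): annual cap $143,056.23 already reached (YTD $148,352.44), so $0.00
Vision insurance premium: $47.47
Total deductions = $390.45 + $332.29 + $1,051.56 + $126.19 + $20.02 + $0.00 + $47.47 = $1,967.98
Net pay = $6,257.26 − $1,967.98 = $4,289.28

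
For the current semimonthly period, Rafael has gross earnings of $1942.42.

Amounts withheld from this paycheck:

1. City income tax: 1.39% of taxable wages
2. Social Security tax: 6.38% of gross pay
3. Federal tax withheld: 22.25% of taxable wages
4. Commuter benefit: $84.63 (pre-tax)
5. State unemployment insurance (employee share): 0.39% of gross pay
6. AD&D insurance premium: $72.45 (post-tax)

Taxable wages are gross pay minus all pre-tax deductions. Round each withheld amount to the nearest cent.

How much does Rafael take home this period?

Commuter benefit: $84.63
Taxable wages = $1942.42 − $84.63 = $1857.79
Federal tax withheld: $1857.79 × 0.2225 = $413.36
City income tax: $1857.79 × 0.0139 = $25.82
Social Security tax: $1942.42 × 0.0638 = $123.93
State unemployment insurance (employee share): $1942.42 × 0.0039 = $7.58
AD&D insurance premium: $72.45
Total deductions = $84.63 + $413.36 + $25.82 + $123.93 + $7.58 + $72.45 = $727.77
Net pay = $1942.42 − $727.77 = $1214.65

$1214.65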